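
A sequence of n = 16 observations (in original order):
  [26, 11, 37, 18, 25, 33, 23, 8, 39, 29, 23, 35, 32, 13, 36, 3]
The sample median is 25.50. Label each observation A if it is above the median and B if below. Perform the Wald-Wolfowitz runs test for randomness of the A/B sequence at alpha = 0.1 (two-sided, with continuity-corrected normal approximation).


Step 1: Compute median = 25.50; label A = above, B = below.
Labels in order: ABABBABBAABAABAB  (n_A = 8, n_B = 8)
Step 2: Count runs R = 12.
Step 3: Under H0 (random ordering), E[R] = 2*n_A*n_B/(n_A+n_B) + 1 = 2*8*8/16 + 1 = 9.0000.
        Var[R] = 2*n_A*n_B*(2*n_A*n_B - n_A - n_B) / ((n_A+n_B)^2 * (n_A+n_B-1)) = 14336/3840 = 3.7333.
        SD[R] = 1.9322.
Step 4: Continuity-corrected z = (R - 0.5 - E[R]) / SD[R] = (12 - 0.5 - 9.0000) / 1.9322 = 1.2939.
Step 5: Two-sided p-value via normal approximation = 2*(1 - Phi(|z|)) = 0.195709.
Step 6: alpha = 0.1. fail to reject H0.

R = 12, z = 1.2939, p = 0.195709, fail to reject H0.


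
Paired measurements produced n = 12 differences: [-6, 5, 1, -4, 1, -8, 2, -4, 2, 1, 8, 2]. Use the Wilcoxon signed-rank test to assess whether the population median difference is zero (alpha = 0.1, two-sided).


Step 1: Drop any zero differences (none here) and take |d_i|.
|d| = [6, 5, 1, 4, 1, 8, 2, 4, 2, 1, 8, 2]
Step 2: Midrank |d_i| (ties get averaged ranks).
ranks: |6|->10, |5|->9, |1|->2, |4|->7.5, |1|->2, |8|->11.5, |2|->5, |4|->7.5, |2|->5, |1|->2, |8|->11.5, |2|->5
Step 3: Attach original signs; sum ranks with positive sign and with negative sign.
W+ = 9 + 2 + 2 + 5 + 5 + 2 + 11.5 + 5 = 41.5
W- = 10 + 7.5 + 11.5 + 7.5 = 36.5
(Check: W+ + W- = 78 should equal n(n+1)/2 = 78.)
Step 4: Test statistic W = min(W+, W-) = 36.5.
Step 5: Ties in |d|, so use the tie-corrected normal approximation.
        E[W] = n(n+1)/4 = 12*13/4 = 39.
        Tie groups: |d|=1 (t=3), |d|=2 (t=3), |d|=4 (t=2), |d|=8 (t=2); sum(t^3 - t) = 60.
        Var[W] = n(n+1)(2n+1)/24 - sum(t^3-t)/48 = 3900/24 - 60/48 = 161.25.
        z = (W - E[W]) / sqrt(Var[W]) = (36.5 - 39) / 12.6984 = -0.1969.
        Two-sided p = 2*Phi(z) = 0.843926.
Step 6: alpha = 0.1. fail to reject H0.

W+ = 41.5, W- = 36.5, W = min = 36.5, p = 0.843926, fail to reject H0.


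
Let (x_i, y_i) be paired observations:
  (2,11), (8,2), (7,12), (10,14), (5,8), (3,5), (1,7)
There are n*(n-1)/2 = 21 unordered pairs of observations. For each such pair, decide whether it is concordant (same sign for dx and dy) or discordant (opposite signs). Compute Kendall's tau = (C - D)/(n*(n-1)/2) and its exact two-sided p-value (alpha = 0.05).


Step 1: Enumerate the 21 unordered pairs (i,j) with i<j and classify each by sign(x_j-x_i) * sign(y_j-y_i).
  (1,2):dx=+6,dy=-9->D; (1,3):dx=+5,dy=+1->C; (1,4):dx=+8,dy=+3->C; (1,5):dx=+3,dy=-3->D
  (1,6):dx=+1,dy=-6->D; (1,7):dx=-1,dy=-4->C; (2,3):dx=-1,dy=+10->D; (2,4):dx=+2,dy=+12->C
  (2,5):dx=-3,dy=+6->D; (2,6):dx=-5,dy=+3->D; (2,7):dx=-7,dy=+5->D; (3,4):dx=+3,dy=+2->C
  (3,5):dx=-2,dy=-4->C; (3,6):dx=-4,dy=-7->C; (3,7):dx=-6,dy=-5->C; (4,5):dx=-5,dy=-6->C
  (4,6):dx=-7,dy=-9->C; (4,7):dx=-9,dy=-7->C; (5,6):dx=-2,dy=-3->C; (5,7):dx=-4,dy=-1->C
  (6,7):dx=-2,dy=+2->D
Step 2: C = 13, D = 8, total pairs = 21.
Step 3: tau = (C - D)/(n(n-1)/2) = (13 - 8)/21 = 0.238095.
Step 4: Exact two-sided p-value (enumerate n! = 5040 permutations of y under H0): p = 0.561905.
Step 5: alpha = 0.05. fail to reject H0.

tau_b = 0.2381 (C=13, D=8), p = 0.561905, fail to reject H0.


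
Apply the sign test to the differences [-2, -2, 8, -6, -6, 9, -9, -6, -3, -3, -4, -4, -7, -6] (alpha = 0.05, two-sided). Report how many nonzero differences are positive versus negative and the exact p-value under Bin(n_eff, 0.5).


Step 1: Discard zero differences. Original n = 14; n_eff = number of nonzero differences = 14.
Nonzero differences (with sign): -2, -2, +8, -6, -6, +9, -9, -6, -3, -3, -4, -4, -7, -6
Step 2: Count signs: positive = 2, negative = 12.
Step 3: Under H0: P(positive) = 0.5, so the number of positives S ~ Bin(14, 0.5).
Step 4: Two-sided exact p-value = sum of Bin(14,0.5) probabilities at or below the observed probability = 0.012939.
Step 5: alpha = 0.05. reject H0.

n_eff = 14, pos = 2, neg = 12, p = 0.012939, reject H0.


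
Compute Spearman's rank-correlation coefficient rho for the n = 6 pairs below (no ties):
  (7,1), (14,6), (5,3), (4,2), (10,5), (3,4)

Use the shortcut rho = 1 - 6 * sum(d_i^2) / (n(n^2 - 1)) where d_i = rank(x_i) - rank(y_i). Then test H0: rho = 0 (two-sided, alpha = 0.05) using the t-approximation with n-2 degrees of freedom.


Step 1: Rank x and y separately (midranks; no ties here).
rank(x): 7->4, 14->6, 5->3, 4->2, 10->5, 3->1
rank(y): 1->1, 6->6, 3->3, 2->2, 5->5, 4->4
Step 2: d_i = R_x(i) - R_y(i); compute d_i^2.
  (4-1)^2=9, (6-6)^2=0, (3-3)^2=0, (2-2)^2=0, (5-5)^2=0, (1-4)^2=9
sum(d^2) = 18.
Step 3: rho = 1 - 6*18 / (6*(6^2 - 1)) = 1 - 108/210 = 0.485714.
Step 4: Under H0, t = rho * sqrt((n-2)/(1-rho^2)) = 1.1113 ~ t(4).
Step 5: Two-sided p-value from the t-distribution with 4 df = 0.328723.
Step 6: alpha = 0.05. fail to reject H0.

rho = 0.4857, p = 0.328723, fail to reject H0 at alpha = 0.05.


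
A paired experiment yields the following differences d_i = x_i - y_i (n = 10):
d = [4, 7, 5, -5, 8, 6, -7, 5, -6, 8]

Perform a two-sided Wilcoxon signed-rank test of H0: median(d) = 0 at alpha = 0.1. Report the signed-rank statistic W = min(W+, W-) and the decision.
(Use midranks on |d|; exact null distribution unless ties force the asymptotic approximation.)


Step 1: Drop any zero differences (none here) and take |d_i|.
|d| = [4, 7, 5, 5, 8, 6, 7, 5, 6, 8]
Step 2: Midrank |d_i| (ties get averaged ranks).
ranks: |4|->1, |7|->7.5, |5|->3, |5|->3, |8|->9.5, |6|->5.5, |7|->7.5, |5|->3, |6|->5.5, |8|->9.5
Step 3: Attach original signs; sum ranks with positive sign and with negative sign.
W+ = 1 + 7.5 + 3 + 9.5 + 5.5 + 3 + 9.5 = 39
W- = 3 + 7.5 + 5.5 = 16
(Check: W+ + W- = 55 should equal n(n+1)/2 = 55.)
Step 4: Test statistic W = min(W+, W-) = 16.
Step 5: Ties in |d|, so use the tie-corrected normal approximation.
        E[W] = n(n+1)/4 = 10*11/4 = 27.5.
        Tie groups: |d|=5 (t=3), |d|=6 (t=2), |d|=7 (t=2), |d|=8 (t=2); sum(t^3 - t) = 42.
        Var[W] = n(n+1)(2n+1)/24 - sum(t^3-t)/48 = 2310/24 - 42/48 = 95.375.
        z = (W - E[W]) / sqrt(Var[W]) = (16 - 27.5) / 9.7660 = -1.1776.
        Two-sided p = 2*Phi(z) = 0.238975.
Step 6: alpha = 0.1. fail to reject H0.

W+ = 39, W- = 16, W = min = 16, p = 0.238975, fail to reject H0.


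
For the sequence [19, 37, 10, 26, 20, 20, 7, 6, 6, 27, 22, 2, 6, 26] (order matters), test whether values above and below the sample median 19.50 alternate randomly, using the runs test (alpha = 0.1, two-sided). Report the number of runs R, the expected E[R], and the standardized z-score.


Step 1: Compute median = 19.50; label A = above, B = below.
Labels in order: BABAAABBBAABBA  (n_A = 7, n_B = 7)
Step 2: Count runs R = 8.
Step 3: Under H0 (random ordering), E[R] = 2*n_A*n_B/(n_A+n_B) + 1 = 2*7*7/14 + 1 = 8.0000.
        Var[R] = 2*n_A*n_B*(2*n_A*n_B - n_A - n_B) / ((n_A+n_B)^2 * (n_A+n_B-1)) = 8232/2548 = 3.2308.
        SD[R] = 1.7974.
Step 4: R = E[R], so z = 0 with no continuity correction.
Step 5: Two-sided p-value via normal approximation = 2*(1 - Phi(|z|)) = 1.000000.
Step 6: alpha = 0.1. fail to reject H0.

R = 8, z = 0.0000, p = 1.000000, fail to reject H0.


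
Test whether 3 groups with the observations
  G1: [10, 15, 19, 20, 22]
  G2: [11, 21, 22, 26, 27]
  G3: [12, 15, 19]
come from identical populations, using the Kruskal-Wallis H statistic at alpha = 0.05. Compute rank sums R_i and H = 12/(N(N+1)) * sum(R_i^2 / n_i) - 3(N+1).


Step 1: Combine all N = 13 observations and assign midranks.
sorted (value, group, rank): (10,G1,1), (11,G2,2), (12,G3,3), (15,G1,4.5), (15,G3,4.5), (19,G1,6.5), (19,G3,6.5), (20,G1,8), (21,G2,9), (22,G1,10.5), (22,G2,10.5), (26,G2,12), (27,G2,13)
Step 2: Sum ranks within each group.
R_1 = 30.5 (n_1 = 5)
R_2 = 46.5 (n_2 = 5)
R_3 = 14 (n_3 = 3)
Step 3: H = 12/(N(N+1)) * sum(R_i^2/n_i) - 3(N+1)
     = 12/(13*14) * (30.5^2/5 + 46.5^2/5 + 14^2/3) - 3*14
     = 0.065934 * 683.833 - 42
     = 3.087912.
Step 4: Ties present; correction factor C = 1 - 18/(13^3 - 13) = 0.991758. Corrected H = 3.087912 / 0.991758 = 3.113573.
Step 5: Under H0, H ~ chi^2(2); p-value = 0.210812.
Step 6: alpha = 0.05. fail to reject H0.

H = 3.1136, df = 2, p = 0.210812, fail to reject H0.


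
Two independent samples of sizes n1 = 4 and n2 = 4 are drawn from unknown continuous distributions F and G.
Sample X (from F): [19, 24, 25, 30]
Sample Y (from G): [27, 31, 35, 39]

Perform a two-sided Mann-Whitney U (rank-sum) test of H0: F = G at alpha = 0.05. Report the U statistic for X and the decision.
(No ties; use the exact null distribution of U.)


Step 1: Combine and sort all 8 observations; assign midranks.
sorted (value, group): (19,X), (24,X), (25,X), (27,Y), (30,X), (31,Y), (35,Y), (39,Y)
ranks: 19->1, 24->2, 25->3, 27->4, 30->5, 31->6, 35->7, 39->8
Step 2: Rank sum for X: R1 = 1 + 2 + 3 + 5 = 11.
Step 3: U_X = R1 - n1(n1+1)/2 = 11 - 4*5/2 = 11 - 10 = 1.
       U_Y = n1*n2 - U_X = 16 - 1 = 15.
Step 4: No ties, so the exact null distribution of U (based on enumerating the C(8,4) = 70 equally likely rank assignments) gives the two-sided p-value.
Step 5: p-value = 0.057143; compare to alpha = 0.05. fail to reject H0.

U_X = 1, p = 0.057143, fail to reject H0 at alpha = 0.05.


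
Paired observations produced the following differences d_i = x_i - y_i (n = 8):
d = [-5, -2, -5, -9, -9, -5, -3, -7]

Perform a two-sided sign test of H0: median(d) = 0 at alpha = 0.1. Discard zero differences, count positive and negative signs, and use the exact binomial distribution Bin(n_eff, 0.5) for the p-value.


Step 1: Discard zero differences. Original n = 8; n_eff = number of nonzero differences = 8.
Nonzero differences (with sign): -5, -2, -5, -9, -9, -5, -3, -7
Step 2: Count signs: positive = 0, negative = 8.
Step 3: Under H0: P(positive) = 0.5, so the number of positives S ~ Bin(8, 0.5).
Step 4: Two-sided exact p-value = sum of Bin(8,0.5) probabilities at or below the observed probability = 0.007812.
Step 5: alpha = 0.1. reject H0.

n_eff = 8, pos = 0, neg = 8, p = 0.007812, reject H0.


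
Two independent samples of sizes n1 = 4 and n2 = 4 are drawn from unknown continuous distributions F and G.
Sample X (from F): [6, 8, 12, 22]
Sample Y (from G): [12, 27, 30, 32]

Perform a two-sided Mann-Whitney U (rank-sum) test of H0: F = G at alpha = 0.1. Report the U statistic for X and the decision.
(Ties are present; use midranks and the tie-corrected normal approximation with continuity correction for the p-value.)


Step 1: Combine and sort all 8 observations; assign midranks.
sorted (value, group): (6,X), (8,X), (12,X), (12,Y), (22,X), (27,Y), (30,Y), (32,Y)
ranks: 6->1, 8->2, 12->3.5, 12->3.5, 22->5, 27->6, 30->7, 32->8
Step 2: Rank sum for X: R1 = 1 + 2 + 3.5 + 5 = 11.5.
Step 3: U_X = R1 - n1(n1+1)/2 = 11.5 - 4*5/2 = 11.5 - 10 = 1.5.
       U_Y = n1*n2 - U_X = 16 - 1.5 = 14.5.
Step 4: Ties are present, so use the tie-corrected normal approximation (with continuity correction) for the p-value.
Step 5: p-value = 0.081429; compare to alpha = 0.1. reject H0.

U_X = 1.5, p = 0.081429, reject H0 at alpha = 0.1.


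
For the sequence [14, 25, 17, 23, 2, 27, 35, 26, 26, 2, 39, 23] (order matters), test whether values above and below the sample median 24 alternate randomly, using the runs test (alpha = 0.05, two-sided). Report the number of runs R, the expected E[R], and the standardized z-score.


Step 1: Compute median = 24; label A = above, B = below.
Labels in order: BABBBAAAABAB  (n_A = 6, n_B = 6)
Step 2: Count runs R = 7.
Step 3: Under H0 (random ordering), E[R] = 2*n_A*n_B/(n_A+n_B) + 1 = 2*6*6/12 + 1 = 7.0000.
        Var[R] = 2*n_A*n_B*(2*n_A*n_B - n_A - n_B) / ((n_A+n_B)^2 * (n_A+n_B-1)) = 4320/1584 = 2.7273.
        SD[R] = 1.6514.
Step 4: R = E[R], so z = 0 with no continuity correction.
Step 5: Two-sided p-value via normal approximation = 2*(1 - Phi(|z|)) = 1.000000.
Step 6: alpha = 0.05. fail to reject H0.

R = 7, z = 0.0000, p = 1.000000, fail to reject H0.


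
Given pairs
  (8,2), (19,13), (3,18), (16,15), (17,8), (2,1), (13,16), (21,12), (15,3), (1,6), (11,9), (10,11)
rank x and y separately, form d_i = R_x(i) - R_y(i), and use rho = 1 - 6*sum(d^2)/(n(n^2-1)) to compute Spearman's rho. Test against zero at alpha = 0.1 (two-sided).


Step 1: Rank x and y separately (midranks; no ties here).
rank(x): 8->4, 19->11, 3->3, 16->9, 17->10, 2->2, 13->7, 21->12, 15->8, 1->1, 11->6, 10->5
rank(y): 2->2, 13->9, 18->12, 15->10, 8->5, 1->1, 16->11, 12->8, 3->3, 6->4, 9->6, 11->7
Step 2: d_i = R_x(i) - R_y(i); compute d_i^2.
  (4-2)^2=4, (11-9)^2=4, (3-12)^2=81, (9-10)^2=1, (10-5)^2=25, (2-1)^2=1, (7-11)^2=16, (12-8)^2=16, (8-3)^2=25, (1-4)^2=9, (6-6)^2=0, (5-7)^2=4
sum(d^2) = 186.
Step 3: rho = 1 - 6*186 / (12*(12^2 - 1)) = 1 - 1116/1716 = 0.349650.
Step 4: Under H0, t = rho * sqrt((n-2)/(1-rho^2)) = 1.1802 ~ t(10).
Step 5: Two-sided p-value from the t-distribution with 10 df = 0.265239.
Step 6: alpha = 0.1. fail to reject H0.

rho = 0.3497, p = 0.265239, fail to reject H0 at alpha = 0.1.


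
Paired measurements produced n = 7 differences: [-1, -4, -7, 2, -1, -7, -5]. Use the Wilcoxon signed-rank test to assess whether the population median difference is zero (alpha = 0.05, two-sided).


Step 1: Drop any zero differences (none here) and take |d_i|.
|d| = [1, 4, 7, 2, 1, 7, 5]
Step 2: Midrank |d_i| (ties get averaged ranks).
ranks: |1|->1.5, |4|->4, |7|->6.5, |2|->3, |1|->1.5, |7|->6.5, |5|->5
Step 3: Attach original signs; sum ranks with positive sign and with negative sign.
W+ = 3 = 3
W- = 1.5 + 4 + 6.5 + 1.5 + 6.5 + 5 = 25
(Check: W+ + W- = 28 should equal n(n+1)/2 = 28.)
Step 4: Test statistic W = min(W+, W-) = 3.
Step 5: Ties in |d|, so use the tie-corrected normal approximation.
        E[W] = n(n+1)/4 = 7*8/4 = 14.
        Tie groups: |d|=1 (t=2), |d|=7 (t=2); sum(t^3 - t) = 12.
        Var[W] = n(n+1)(2n+1)/24 - sum(t^3-t)/48 = 840/24 - 12/48 = 34.75.
        z = (W - E[W]) / sqrt(Var[W]) = (3 - 14) / 5.8949 = -1.8660.
        Two-sided p = 2*Phi(z) = 0.062039.
Step 6: alpha = 0.05. fail to reject H0.

W+ = 3, W- = 25, W = min = 3, p = 0.062039, fail to reject H0.


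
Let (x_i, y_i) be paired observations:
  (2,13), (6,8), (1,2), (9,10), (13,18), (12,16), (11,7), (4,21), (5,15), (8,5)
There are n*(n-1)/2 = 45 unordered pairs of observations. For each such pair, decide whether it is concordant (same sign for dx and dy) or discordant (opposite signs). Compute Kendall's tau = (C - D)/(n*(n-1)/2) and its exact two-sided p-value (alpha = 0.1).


Step 1: Enumerate the 45 unordered pairs (i,j) with i<j and classify each by sign(x_j-x_i) * sign(y_j-y_i).
  (1,2):dx=+4,dy=-5->D; (1,3):dx=-1,dy=-11->C; (1,4):dx=+7,dy=-3->D; (1,5):dx=+11,dy=+5->C
  (1,6):dx=+10,dy=+3->C; (1,7):dx=+9,dy=-6->D; (1,8):dx=+2,dy=+8->C; (1,9):dx=+3,dy=+2->C
  (1,10):dx=+6,dy=-8->D; (2,3):dx=-5,dy=-6->C; (2,4):dx=+3,dy=+2->C; (2,5):dx=+7,dy=+10->C
  (2,6):dx=+6,dy=+8->C; (2,7):dx=+5,dy=-1->D; (2,8):dx=-2,dy=+13->D; (2,9):dx=-1,dy=+7->D
  (2,10):dx=+2,dy=-3->D; (3,4):dx=+8,dy=+8->C; (3,5):dx=+12,dy=+16->C; (3,6):dx=+11,dy=+14->C
  (3,7):dx=+10,dy=+5->C; (3,8):dx=+3,dy=+19->C; (3,9):dx=+4,dy=+13->C; (3,10):dx=+7,dy=+3->C
  (4,5):dx=+4,dy=+8->C; (4,6):dx=+3,dy=+6->C; (4,7):dx=+2,dy=-3->D; (4,8):dx=-5,dy=+11->D
  (4,9):dx=-4,dy=+5->D; (4,10):dx=-1,dy=-5->C; (5,6):dx=-1,dy=-2->C; (5,7):dx=-2,dy=-11->C
  (5,8):dx=-9,dy=+3->D; (5,9):dx=-8,dy=-3->C; (5,10):dx=-5,dy=-13->C; (6,7):dx=-1,dy=-9->C
  (6,8):dx=-8,dy=+5->D; (6,9):dx=-7,dy=-1->C; (6,10):dx=-4,dy=-11->C; (7,8):dx=-7,dy=+14->D
  (7,9):dx=-6,dy=+8->D; (7,10):dx=-3,dy=-2->C; (8,9):dx=+1,dy=-6->D; (8,10):dx=+4,dy=-16->D
  (9,10):dx=+3,dy=-10->D
Step 2: C = 27, D = 18, total pairs = 45.
Step 3: tau = (C - D)/(n(n-1)/2) = (27 - 18)/45 = 0.200000.
Step 4: Exact two-sided p-value (enumerate n! = 3628800 permutations of y under H0): p = 0.484313.
Step 5: alpha = 0.1. fail to reject H0.

tau_b = 0.2000 (C=27, D=18), p = 0.484313, fail to reject H0.


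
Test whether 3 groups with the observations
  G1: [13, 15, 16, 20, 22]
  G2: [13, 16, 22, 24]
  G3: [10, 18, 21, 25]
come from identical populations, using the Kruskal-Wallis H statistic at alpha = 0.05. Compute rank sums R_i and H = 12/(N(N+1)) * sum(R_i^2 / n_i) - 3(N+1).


Step 1: Combine all N = 13 observations and assign midranks.
sorted (value, group, rank): (10,G3,1), (13,G1,2.5), (13,G2,2.5), (15,G1,4), (16,G1,5.5), (16,G2,5.5), (18,G3,7), (20,G1,8), (21,G3,9), (22,G1,10.5), (22,G2,10.5), (24,G2,12), (25,G3,13)
Step 2: Sum ranks within each group.
R_1 = 30.5 (n_1 = 5)
R_2 = 30.5 (n_2 = 4)
R_3 = 30 (n_3 = 4)
Step 3: H = 12/(N(N+1)) * sum(R_i^2/n_i) - 3(N+1)
     = 12/(13*14) * (30.5^2/5 + 30.5^2/4 + 30^2/4) - 3*14
     = 0.065934 * 643.612 - 42
     = 0.435989.
Step 4: Ties present; correction factor C = 1 - 18/(13^3 - 13) = 0.991758. Corrected H = 0.435989 / 0.991758 = 0.439612.
Step 5: Under H0, H ~ chi^2(2); p-value = 0.802674.
Step 6: alpha = 0.05. fail to reject H0.

H = 0.4396, df = 2, p = 0.802674, fail to reject H0.


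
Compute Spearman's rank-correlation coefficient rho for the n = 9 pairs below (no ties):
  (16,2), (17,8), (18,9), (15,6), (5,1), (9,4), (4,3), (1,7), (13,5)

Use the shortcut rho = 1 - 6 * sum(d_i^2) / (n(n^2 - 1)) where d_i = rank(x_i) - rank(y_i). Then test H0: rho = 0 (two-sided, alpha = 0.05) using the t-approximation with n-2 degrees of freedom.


Step 1: Rank x and y separately (midranks; no ties here).
rank(x): 16->7, 17->8, 18->9, 15->6, 5->3, 9->4, 4->2, 1->1, 13->5
rank(y): 2->2, 8->8, 9->9, 6->6, 1->1, 4->4, 3->3, 7->7, 5->5
Step 2: d_i = R_x(i) - R_y(i); compute d_i^2.
  (7-2)^2=25, (8-8)^2=0, (9-9)^2=0, (6-6)^2=0, (3-1)^2=4, (4-4)^2=0, (2-3)^2=1, (1-7)^2=36, (5-5)^2=0
sum(d^2) = 66.
Step 3: rho = 1 - 6*66 / (9*(9^2 - 1)) = 1 - 396/720 = 0.450000.
Step 4: Under H0, t = rho * sqrt((n-2)/(1-rho^2)) = 1.3332 ~ t(7).
Step 5: Two-sided p-value from the t-distribution with 7 df = 0.224216.
Step 6: alpha = 0.05. fail to reject H0.

rho = 0.4500, p = 0.224216, fail to reject H0 at alpha = 0.05.


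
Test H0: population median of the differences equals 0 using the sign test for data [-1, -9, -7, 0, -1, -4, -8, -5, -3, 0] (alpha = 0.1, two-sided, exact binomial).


Step 1: Discard zero differences. Original n = 10; n_eff = number of nonzero differences = 8.
Nonzero differences (with sign): -1, -9, -7, -1, -4, -8, -5, -3
Step 2: Count signs: positive = 0, negative = 8.
Step 3: Under H0: P(positive) = 0.5, so the number of positives S ~ Bin(8, 0.5).
Step 4: Two-sided exact p-value = sum of Bin(8,0.5) probabilities at or below the observed probability = 0.007812.
Step 5: alpha = 0.1. reject H0.

n_eff = 8, pos = 0, neg = 8, p = 0.007812, reject H0.


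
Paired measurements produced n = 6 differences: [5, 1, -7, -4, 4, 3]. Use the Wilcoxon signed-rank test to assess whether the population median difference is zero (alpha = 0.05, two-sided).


Step 1: Drop any zero differences (none here) and take |d_i|.
|d| = [5, 1, 7, 4, 4, 3]
Step 2: Midrank |d_i| (ties get averaged ranks).
ranks: |5|->5, |1|->1, |7|->6, |4|->3.5, |4|->3.5, |3|->2
Step 3: Attach original signs; sum ranks with positive sign and with negative sign.
W+ = 5 + 1 + 3.5 + 2 = 11.5
W- = 6 + 3.5 = 9.5
(Check: W+ + W- = 21 should equal n(n+1)/2 = 21.)
Step 4: Test statistic W = min(W+, W-) = 9.5.
Step 5: Ties in |d|, so use the tie-corrected normal approximation.
        E[W] = n(n+1)/4 = 6*7/4 = 10.5.
        Tie groups: |d|=4 (t=2); sum(t^3 - t) = 6.
        Var[W] = n(n+1)(2n+1)/24 - sum(t^3-t)/48 = 546/24 - 6/48 = 22.625.
        z = (W - E[W]) / sqrt(Var[W]) = (9.5 - 10.5) / 4.7566 = -0.2102.
        Two-sided p = 2*Phi(z) = 0.833484.
Step 6: alpha = 0.05. fail to reject H0.

W+ = 11.5, W- = 9.5, W = min = 9.5, p = 0.833484, fail to reject H0.


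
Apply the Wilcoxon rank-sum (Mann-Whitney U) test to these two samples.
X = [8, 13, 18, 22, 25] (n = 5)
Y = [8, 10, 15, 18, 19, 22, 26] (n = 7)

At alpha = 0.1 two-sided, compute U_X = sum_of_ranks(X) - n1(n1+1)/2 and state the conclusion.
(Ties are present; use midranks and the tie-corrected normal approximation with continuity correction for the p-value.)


Step 1: Combine and sort all 12 observations; assign midranks.
sorted (value, group): (8,X), (8,Y), (10,Y), (13,X), (15,Y), (18,X), (18,Y), (19,Y), (22,X), (22,Y), (25,X), (26,Y)
ranks: 8->1.5, 8->1.5, 10->3, 13->4, 15->5, 18->6.5, 18->6.5, 19->8, 22->9.5, 22->9.5, 25->11, 26->12
Step 2: Rank sum for X: R1 = 1.5 + 4 + 6.5 + 9.5 + 11 = 32.5.
Step 3: U_X = R1 - n1(n1+1)/2 = 32.5 - 5*6/2 = 32.5 - 15 = 17.5.
       U_Y = n1*n2 - U_X = 35 - 17.5 = 17.5.
Step 4: Ties are present, so use the tie-corrected normal approximation (with continuity correction) for the p-value.
Step 5: p-value = 1.000000; compare to alpha = 0.1. fail to reject H0.

U_X = 17.5, p = 1.000000, fail to reject H0 at alpha = 0.1.


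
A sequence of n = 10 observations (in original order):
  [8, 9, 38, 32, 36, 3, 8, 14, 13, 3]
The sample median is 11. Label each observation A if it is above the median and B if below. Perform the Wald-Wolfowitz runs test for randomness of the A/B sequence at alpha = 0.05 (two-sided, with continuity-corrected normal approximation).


Step 1: Compute median = 11; label A = above, B = below.
Labels in order: BBAAABBAAB  (n_A = 5, n_B = 5)
Step 2: Count runs R = 5.
Step 3: Under H0 (random ordering), E[R] = 2*n_A*n_B/(n_A+n_B) + 1 = 2*5*5/10 + 1 = 6.0000.
        Var[R] = 2*n_A*n_B*(2*n_A*n_B - n_A - n_B) / ((n_A+n_B)^2 * (n_A+n_B-1)) = 2000/900 = 2.2222.
        SD[R] = 1.4907.
Step 4: Continuity-corrected z = (R + 0.5 - E[R]) / SD[R] = (5 + 0.5 - 6.0000) / 1.4907 = -0.3354.
Step 5: Two-sided p-value via normal approximation = 2*(1 - Phi(|z|)) = 0.737316.
Step 6: alpha = 0.05. fail to reject H0.

R = 5, z = -0.3354, p = 0.737316, fail to reject H0.


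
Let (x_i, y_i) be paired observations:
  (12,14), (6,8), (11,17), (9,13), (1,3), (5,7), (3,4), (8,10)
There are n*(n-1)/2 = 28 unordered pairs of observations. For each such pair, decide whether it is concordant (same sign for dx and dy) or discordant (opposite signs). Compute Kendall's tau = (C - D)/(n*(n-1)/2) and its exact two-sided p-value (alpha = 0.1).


Step 1: Enumerate the 28 unordered pairs (i,j) with i<j and classify each by sign(x_j-x_i) * sign(y_j-y_i).
  (1,2):dx=-6,dy=-6->C; (1,3):dx=-1,dy=+3->D; (1,4):dx=-3,dy=-1->C; (1,5):dx=-11,dy=-11->C
  (1,6):dx=-7,dy=-7->C; (1,7):dx=-9,dy=-10->C; (1,8):dx=-4,dy=-4->C; (2,3):dx=+5,dy=+9->C
  (2,4):dx=+3,dy=+5->C; (2,5):dx=-5,dy=-5->C; (2,6):dx=-1,dy=-1->C; (2,7):dx=-3,dy=-4->C
  (2,8):dx=+2,dy=+2->C; (3,4):dx=-2,dy=-4->C; (3,5):dx=-10,dy=-14->C; (3,6):dx=-6,dy=-10->C
  (3,7):dx=-8,dy=-13->C; (3,8):dx=-3,dy=-7->C; (4,5):dx=-8,dy=-10->C; (4,6):dx=-4,dy=-6->C
  (4,7):dx=-6,dy=-9->C; (4,8):dx=-1,dy=-3->C; (5,6):dx=+4,dy=+4->C; (5,7):dx=+2,dy=+1->C
  (5,8):dx=+7,dy=+7->C; (6,7):dx=-2,dy=-3->C; (6,8):dx=+3,dy=+3->C; (7,8):dx=+5,dy=+6->C
Step 2: C = 27, D = 1, total pairs = 28.
Step 3: tau = (C - D)/(n(n-1)/2) = (27 - 1)/28 = 0.928571.
Step 4: Exact two-sided p-value (enumerate n! = 40320 permutations of y under H0): p = 0.000397.
Step 5: alpha = 0.1. reject H0.

tau_b = 0.9286 (C=27, D=1), p = 0.000397, reject H0.


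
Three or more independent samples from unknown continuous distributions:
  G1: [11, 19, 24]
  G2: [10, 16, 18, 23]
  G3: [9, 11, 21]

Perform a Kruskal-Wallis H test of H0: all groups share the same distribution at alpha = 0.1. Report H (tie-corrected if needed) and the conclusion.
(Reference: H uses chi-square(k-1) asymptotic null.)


Step 1: Combine all N = 10 observations and assign midranks.
sorted (value, group, rank): (9,G3,1), (10,G2,2), (11,G1,3.5), (11,G3,3.5), (16,G2,5), (18,G2,6), (19,G1,7), (21,G3,8), (23,G2,9), (24,G1,10)
Step 2: Sum ranks within each group.
R_1 = 20.5 (n_1 = 3)
R_2 = 22 (n_2 = 4)
R_3 = 12.5 (n_3 = 3)
Step 3: H = 12/(N(N+1)) * sum(R_i^2/n_i) - 3(N+1)
     = 12/(10*11) * (20.5^2/3 + 22^2/4 + 12.5^2/3) - 3*11
     = 0.109091 * 313.167 - 33
     = 1.163636.
Step 4: Ties present; correction factor C = 1 - 6/(10^3 - 10) = 0.993939. Corrected H = 1.163636 / 0.993939 = 1.170732.
Step 5: Under H0, H ~ chi^2(2); p-value = 0.556902.
Step 6: alpha = 0.1. fail to reject H0.

H = 1.1707, df = 2, p = 0.556902, fail to reject H0.


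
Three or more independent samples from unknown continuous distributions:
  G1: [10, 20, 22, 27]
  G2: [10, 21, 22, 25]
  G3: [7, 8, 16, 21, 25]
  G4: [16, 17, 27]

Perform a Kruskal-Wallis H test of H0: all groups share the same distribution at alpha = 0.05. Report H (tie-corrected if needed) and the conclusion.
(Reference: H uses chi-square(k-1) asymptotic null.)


Step 1: Combine all N = 16 observations and assign midranks.
sorted (value, group, rank): (7,G3,1), (8,G3,2), (10,G1,3.5), (10,G2,3.5), (16,G3,5.5), (16,G4,5.5), (17,G4,7), (20,G1,8), (21,G2,9.5), (21,G3,9.5), (22,G1,11.5), (22,G2,11.5), (25,G2,13.5), (25,G3,13.5), (27,G1,15.5), (27,G4,15.5)
Step 2: Sum ranks within each group.
R_1 = 38.5 (n_1 = 4)
R_2 = 38 (n_2 = 4)
R_3 = 31.5 (n_3 = 5)
R_4 = 28 (n_4 = 3)
Step 3: H = 12/(N(N+1)) * sum(R_i^2/n_i) - 3(N+1)
     = 12/(16*17) * (38.5^2/4 + 38^2/4 + 31.5^2/5 + 28^2/3) - 3*17
     = 0.044118 * 1191.35 - 51
     = 1.559375.
Step 4: Ties present; correction factor C = 1 - 36/(16^3 - 16) = 0.991176. Corrected H = 1.559375 / 0.991176 = 1.573257.
Step 5: Under H0, H ~ chi^2(3); p-value = 0.665469.
Step 6: alpha = 0.05. fail to reject H0.

H = 1.5733, df = 3, p = 0.665469, fail to reject H0.


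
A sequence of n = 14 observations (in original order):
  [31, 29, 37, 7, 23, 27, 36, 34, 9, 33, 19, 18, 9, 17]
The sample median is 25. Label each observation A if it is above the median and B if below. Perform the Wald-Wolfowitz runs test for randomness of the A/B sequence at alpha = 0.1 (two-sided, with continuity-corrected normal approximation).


Step 1: Compute median = 25; label A = above, B = below.
Labels in order: AAABBAAABABBBB  (n_A = 7, n_B = 7)
Step 2: Count runs R = 6.
Step 3: Under H0 (random ordering), E[R] = 2*n_A*n_B/(n_A+n_B) + 1 = 2*7*7/14 + 1 = 8.0000.
        Var[R] = 2*n_A*n_B*(2*n_A*n_B - n_A - n_B) / ((n_A+n_B)^2 * (n_A+n_B-1)) = 8232/2548 = 3.2308.
        SD[R] = 1.7974.
Step 4: Continuity-corrected z = (R + 0.5 - E[R]) / SD[R] = (6 + 0.5 - 8.0000) / 1.7974 = -0.8345.
Step 5: Two-sided p-value via normal approximation = 2*(1 - Phi(|z|)) = 0.403986.
Step 6: alpha = 0.1. fail to reject H0.

R = 6, z = -0.8345, p = 0.403986, fail to reject H0.


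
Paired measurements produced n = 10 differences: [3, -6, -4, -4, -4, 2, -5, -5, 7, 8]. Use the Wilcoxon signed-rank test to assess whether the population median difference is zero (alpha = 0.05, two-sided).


Step 1: Drop any zero differences (none here) and take |d_i|.
|d| = [3, 6, 4, 4, 4, 2, 5, 5, 7, 8]
Step 2: Midrank |d_i| (ties get averaged ranks).
ranks: |3|->2, |6|->8, |4|->4, |4|->4, |4|->4, |2|->1, |5|->6.5, |5|->6.5, |7|->9, |8|->10
Step 3: Attach original signs; sum ranks with positive sign and with negative sign.
W+ = 2 + 1 + 9 + 10 = 22
W- = 8 + 4 + 4 + 4 + 6.5 + 6.5 = 33
(Check: W+ + W- = 55 should equal n(n+1)/2 = 55.)
Step 4: Test statistic W = min(W+, W-) = 22.
Step 5: Ties in |d|, so use the tie-corrected normal approximation.
        E[W] = n(n+1)/4 = 10*11/4 = 27.5.
        Tie groups: |d|=4 (t=3), |d|=5 (t=2); sum(t^3 - t) = 30.
        Var[W] = n(n+1)(2n+1)/24 - sum(t^3-t)/48 = 2310/24 - 30/48 = 95.625.
        z = (W - E[W]) / sqrt(Var[W]) = (22 - 27.5) / 9.7788 = -0.5624.
        Two-sided p = 2*Phi(z) = 0.573816.
Step 6: alpha = 0.05. fail to reject H0.

W+ = 22, W- = 33, W = min = 22, p = 0.573816, fail to reject H0.


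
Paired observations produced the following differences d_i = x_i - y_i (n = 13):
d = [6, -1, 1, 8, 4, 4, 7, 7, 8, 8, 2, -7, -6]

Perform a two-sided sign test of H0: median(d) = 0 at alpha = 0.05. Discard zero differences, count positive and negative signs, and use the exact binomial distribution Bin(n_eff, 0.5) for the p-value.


Step 1: Discard zero differences. Original n = 13; n_eff = number of nonzero differences = 13.
Nonzero differences (with sign): +6, -1, +1, +8, +4, +4, +7, +7, +8, +8, +2, -7, -6
Step 2: Count signs: positive = 10, negative = 3.
Step 3: Under H0: P(positive) = 0.5, so the number of positives S ~ Bin(13, 0.5).
Step 4: Two-sided exact p-value = sum of Bin(13,0.5) probabilities at or below the observed probability = 0.092285.
Step 5: alpha = 0.05. fail to reject H0.

n_eff = 13, pos = 10, neg = 3, p = 0.092285, fail to reject H0.


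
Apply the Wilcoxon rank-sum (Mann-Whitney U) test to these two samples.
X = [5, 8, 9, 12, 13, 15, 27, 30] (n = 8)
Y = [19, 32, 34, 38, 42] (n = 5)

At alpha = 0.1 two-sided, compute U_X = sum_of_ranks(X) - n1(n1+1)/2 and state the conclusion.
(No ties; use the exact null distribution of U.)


Step 1: Combine and sort all 13 observations; assign midranks.
sorted (value, group): (5,X), (8,X), (9,X), (12,X), (13,X), (15,X), (19,Y), (27,X), (30,X), (32,Y), (34,Y), (38,Y), (42,Y)
ranks: 5->1, 8->2, 9->3, 12->4, 13->5, 15->6, 19->7, 27->8, 30->9, 32->10, 34->11, 38->12, 42->13
Step 2: Rank sum for X: R1 = 1 + 2 + 3 + 4 + 5 + 6 + 8 + 9 = 38.
Step 3: U_X = R1 - n1(n1+1)/2 = 38 - 8*9/2 = 38 - 36 = 2.
       U_Y = n1*n2 - U_X = 40 - 2 = 38.
Step 4: No ties, so the exact null distribution of U (based on enumerating the C(13,8) = 1287 equally likely rank assignments) gives the two-sided p-value.
Step 5: p-value = 0.006216; compare to alpha = 0.1. reject H0.

U_X = 2, p = 0.006216, reject H0 at alpha = 0.1.


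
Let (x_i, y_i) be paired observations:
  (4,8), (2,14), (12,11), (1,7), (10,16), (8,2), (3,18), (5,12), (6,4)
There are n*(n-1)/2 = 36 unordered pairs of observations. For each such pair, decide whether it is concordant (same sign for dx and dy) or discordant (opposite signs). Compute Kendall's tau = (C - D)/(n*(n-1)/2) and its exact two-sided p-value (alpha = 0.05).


Step 1: Enumerate the 36 unordered pairs (i,j) with i<j and classify each by sign(x_j-x_i) * sign(y_j-y_i).
  (1,2):dx=-2,dy=+6->D; (1,3):dx=+8,dy=+3->C; (1,4):dx=-3,dy=-1->C; (1,5):dx=+6,dy=+8->C
  (1,6):dx=+4,dy=-6->D; (1,7):dx=-1,dy=+10->D; (1,8):dx=+1,dy=+4->C; (1,9):dx=+2,dy=-4->D
  (2,3):dx=+10,dy=-3->D; (2,4):dx=-1,dy=-7->C; (2,5):dx=+8,dy=+2->C; (2,6):dx=+6,dy=-12->D
  (2,7):dx=+1,dy=+4->C; (2,8):dx=+3,dy=-2->D; (2,9):dx=+4,dy=-10->D; (3,4):dx=-11,dy=-4->C
  (3,5):dx=-2,dy=+5->D; (3,6):dx=-4,dy=-9->C; (3,7):dx=-9,dy=+7->D; (3,8):dx=-7,dy=+1->D
  (3,9):dx=-6,dy=-7->C; (4,5):dx=+9,dy=+9->C; (4,6):dx=+7,dy=-5->D; (4,7):dx=+2,dy=+11->C
  (4,8):dx=+4,dy=+5->C; (4,9):dx=+5,dy=-3->D; (5,6):dx=-2,dy=-14->C; (5,7):dx=-7,dy=+2->D
  (5,8):dx=-5,dy=-4->C; (5,9):dx=-4,dy=-12->C; (6,7):dx=-5,dy=+16->D; (6,8):dx=-3,dy=+10->D
  (6,9):dx=-2,dy=+2->D; (7,8):dx=+2,dy=-6->D; (7,9):dx=+3,dy=-14->D; (8,9):dx=+1,dy=-8->D
Step 2: C = 16, D = 20, total pairs = 36.
Step 3: tau = (C - D)/(n(n-1)/2) = (16 - 20)/36 = -0.111111.
Step 4: Exact two-sided p-value (enumerate n! = 362880 permutations of y under H0): p = 0.761414.
Step 5: alpha = 0.05. fail to reject H0.

tau_b = -0.1111 (C=16, D=20), p = 0.761414, fail to reject H0.


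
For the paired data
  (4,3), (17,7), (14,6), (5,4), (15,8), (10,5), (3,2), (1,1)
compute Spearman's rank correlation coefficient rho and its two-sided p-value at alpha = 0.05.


Step 1: Rank x and y separately (midranks; no ties here).
rank(x): 4->3, 17->8, 14->6, 5->4, 15->7, 10->5, 3->2, 1->1
rank(y): 3->3, 7->7, 6->6, 4->4, 8->8, 5->5, 2->2, 1->1
Step 2: d_i = R_x(i) - R_y(i); compute d_i^2.
  (3-3)^2=0, (8-7)^2=1, (6-6)^2=0, (4-4)^2=0, (7-8)^2=1, (5-5)^2=0, (2-2)^2=0, (1-1)^2=0
sum(d^2) = 2.
Step 3: rho = 1 - 6*2 / (8*(8^2 - 1)) = 1 - 12/504 = 0.976190.
Step 4: Under H0, t = rho * sqrt((n-2)/(1-rho^2)) = 11.0235 ~ t(6).
Step 5: Two-sided p-value from the t-distribution with 6 df = 0.000033.
Step 6: alpha = 0.05. reject H0.

rho = 0.9762, p = 0.000033, reject H0 at alpha = 0.05.


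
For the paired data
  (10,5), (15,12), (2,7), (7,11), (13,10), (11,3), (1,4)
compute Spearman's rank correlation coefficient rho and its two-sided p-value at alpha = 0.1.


Step 1: Rank x and y separately (midranks; no ties here).
rank(x): 10->4, 15->7, 2->2, 7->3, 13->6, 11->5, 1->1
rank(y): 5->3, 12->7, 7->4, 11->6, 10->5, 3->1, 4->2
Step 2: d_i = R_x(i) - R_y(i); compute d_i^2.
  (4-3)^2=1, (7-7)^2=0, (2-4)^2=4, (3-6)^2=9, (6-5)^2=1, (5-1)^2=16, (1-2)^2=1
sum(d^2) = 32.
Step 3: rho = 1 - 6*32 / (7*(7^2 - 1)) = 1 - 192/336 = 0.428571.
Step 4: Under H0, t = rho * sqrt((n-2)/(1-rho^2)) = 1.0607 ~ t(5).
Step 5: Two-sided p-value from the t-distribution with 5 df = 0.337368.
Step 6: alpha = 0.1. fail to reject H0.

rho = 0.4286, p = 0.337368, fail to reject H0 at alpha = 0.1.


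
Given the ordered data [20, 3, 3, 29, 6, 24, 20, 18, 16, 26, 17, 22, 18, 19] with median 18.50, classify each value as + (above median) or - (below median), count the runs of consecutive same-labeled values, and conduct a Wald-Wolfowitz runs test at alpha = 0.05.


Step 1: Compute median = 18.50; label A = above, B = below.
Labels in order: ABBABAABBABABA  (n_A = 7, n_B = 7)
Step 2: Count runs R = 11.
Step 3: Under H0 (random ordering), E[R] = 2*n_A*n_B/(n_A+n_B) + 1 = 2*7*7/14 + 1 = 8.0000.
        Var[R] = 2*n_A*n_B*(2*n_A*n_B - n_A - n_B) / ((n_A+n_B)^2 * (n_A+n_B-1)) = 8232/2548 = 3.2308.
        SD[R] = 1.7974.
Step 4: Continuity-corrected z = (R - 0.5 - E[R]) / SD[R] = (11 - 0.5 - 8.0000) / 1.7974 = 1.3909.
Step 5: Two-sided p-value via normal approximation = 2*(1 - Phi(|z|)) = 0.164264.
Step 6: alpha = 0.05. fail to reject H0.

R = 11, z = 1.3909, p = 0.164264, fail to reject H0.


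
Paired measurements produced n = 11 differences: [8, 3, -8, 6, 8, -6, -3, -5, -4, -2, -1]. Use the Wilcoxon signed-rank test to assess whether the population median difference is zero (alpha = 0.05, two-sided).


Step 1: Drop any zero differences (none here) and take |d_i|.
|d| = [8, 3, 8, 6, 8, 6, 3, 5, 4, 2, 1]
Step 2: Midrank |d_i| (ties get averaged ranks).
ranks: |8|->10, |3|->3.5, |8|->10, |6|->7.5, |8|->10, |6|->7.5, |3|->3.5, |5|->6, |4|->5, |2|->2, |1|->1
Step 3: Attach original signs; sum ranks with positive sign and with negative sign.
W+ = 10 + 3.5 + 7.5 + 10 = 31
W- = 10 + 7.5 + 3.5 + 6 + 5 + 2 + 1 = 35
(Check: W+ + W- = 66 should equal n(n+1)/2 = 66.)
Step 4: Test statistic W = min(W+, W-) = 31.
Step 5: Ties in |d|, so use the tie-corrected normal approximation.
        E[W] = n(n+1)/4 = 11*12/4 = 33.
        Tie groups: |d|=3 (t=2), |d|=6 (t=2), |d|=8 (t=3); sum(t^3 - t) = 36.
        Var[W] = n(n+1)(2n+1)/24 - sum(t^3-t)/48 = 3036/24 - 36/48 = 125.75.
        z = (W - E[W]) / sqrt(Var[W]) = (31 - 33) / 11.2138 = -0.1784.
        Two-sided p = 2*Phi(z) = 0.858447.
Step 6: alpha = 0.05. fail to reject H0.

W+ = 31, W- = 35, W = min = 31, p = 0.858447, fail to reject H0.


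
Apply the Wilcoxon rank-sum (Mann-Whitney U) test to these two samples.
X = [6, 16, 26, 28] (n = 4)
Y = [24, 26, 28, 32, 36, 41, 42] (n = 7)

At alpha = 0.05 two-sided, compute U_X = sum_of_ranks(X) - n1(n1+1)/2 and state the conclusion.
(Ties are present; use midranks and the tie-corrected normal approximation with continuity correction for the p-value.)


Step 1: Combine and sort all 11 observations; assign midranks.
sorted (value, group): (6,X), (16,X), (24,Y), (26,X), (26,Y), (28,X), (28,Y), (32,Y), (36,Y), (41,Y), (42,Y)
ranks: 6->1, 16->2, 24->3, 26->4.5, 26->4.5, 28->6.5, 28->6.5, 32->8, 36->9, 41->10, 42->11
Step 2: Rank sum for X: R1 = 1 + 2 + 4.5 + 6.5 = 14.
Step 3: U_X = R1 - n1(n1+1)/2 = 14 - 4*5/2 = 14 - 10 = 4.
       U_Y = n1*n2 - U_X = 28 - 4 = 24.
Step 4: Ties are present, so use the tie-corrected normal approximation (with continuity correction) for the p-value.
Step 5: p-value = 0.071302; compare to alpha = 0.05. fail to reject H0.

U_X = 4, p = 0.071302, fail to reject H0 at alpha = 0.05.


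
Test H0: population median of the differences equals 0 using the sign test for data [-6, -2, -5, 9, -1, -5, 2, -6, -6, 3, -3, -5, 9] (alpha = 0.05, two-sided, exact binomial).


Step 1: Discard zero differences. Original n = 13; n_eff = number of nonzero differences = 13.
Nonzero differences (with sign): -6, -2, -5, +9, -1, -5, +2, -6, -6, +3, -3, -5, +9
Step 2: Count signs: positive = 4, negative = 9.
Step 3: Under H0: P(positive) = 0.5, so the number of positives S ~ Bin(13, 0.5).
Step 4: Two-sided exact p-value = sum of Bin(13,0.5) probabilities at or below the observed probability = 0.266846.
Step 5: alpha = 0.05. fail to reject H0.

n_eff = 13, pos = 4, neg = 9, p = 0.266846, fail to reject H0.


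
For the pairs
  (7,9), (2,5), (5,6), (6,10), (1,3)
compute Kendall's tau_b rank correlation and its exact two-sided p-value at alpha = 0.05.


Step 1: Enumerate the 10 unordered pairs (i,j) with i<j and classify each by sign(x_j-x_i) * sign(y_j-y_i).
  (1,2):dx=-5,dy=-4->C; (1,3):dx=-2,dy=-3->C; (1,4):dx=-1,dy=+1->D; (1,5):dx=-6,dy=-6->C
  (2,3):dx=+3,dy=+1->C; (2,4):dx=+4,dy=+5->C; (2,5):dx=-1,dy=-2->C; (3,4):dx=+1,dy=+4->C
  (3,5):dx=-4,dy=-3->C; (4,5):dx=-5,dy=-7->C
Step 2: C = 9, D = 1, total pairs = 10.
Step 3: tau = (C - D)/(n(n-1)/2) = (9 - 1)/10 = 0.800000.
Step 4: Exact two-sided p-value (enumerate n! = 120 permutations of y under H0): p = 0.083333.
Step 5: alpha = 0.05. fail to reject H0.

tau_b = 0.8000 (C=9, D=1), p = 0.083333, fail to reject H0.


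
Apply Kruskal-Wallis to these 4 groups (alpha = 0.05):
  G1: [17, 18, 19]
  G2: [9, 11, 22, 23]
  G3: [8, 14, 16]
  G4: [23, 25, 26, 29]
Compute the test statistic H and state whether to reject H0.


Step 1: Combine all N = 14 observations and assign midranks.
sorted (value, group, rank): (8,G3,1), (9,G2,2), (11,G2,3), (14,G3,4), (16,G3,5), (17,G1,6), (18,G1,7), (19,G1,8), (22,G2,9), (23,G2,10.5), (23,G4,10.5), (25,G4,12), (26,G4,13), (29,G4,14)
Step 2: Sum ranks within each group.
R_1 = 21 (n_1 = 3)
R_2 = 24.5 (n_2 = 4)
R_3 = 10 (n_3 = 3)
R_4 = 49.5 (n_4 = 4)
Step 3: H = 12/(N(N+1)) * sum(R_i^2/n_i) - 3(N+1)
     = 12/(14*15) * (21^2/3 + 24.5^2/4 + 10^2/3 + 49.5^2/4) - 3*15
     = 0.057143 * 942.958 - 45
     = 8.883333.
Step 4: Ties present; correction factor C = 1 - 6/(14^3 - 14) = 0.997802. Corrected H = 8.883333 / 0.997802 = 8.902900.
Step 5: Under H0, H ~ chi^2(3); p-value = 0.030610.
Step 6: alpha = 0.05. reject H0.

H = 8.9029, df = 3, p = 0.030610, reject H0.


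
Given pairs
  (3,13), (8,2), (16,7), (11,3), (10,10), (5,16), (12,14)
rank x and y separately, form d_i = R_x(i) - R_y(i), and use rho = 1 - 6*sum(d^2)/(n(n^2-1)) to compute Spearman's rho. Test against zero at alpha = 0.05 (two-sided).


Step 1: Rank x and y separately (midranks; no ties here).
rank(x): 3->1, 8->3, 16->7, 11->5, 10->4, 5->2, 12->6
rank(y): 13->5, 2->1, 7->3, 3->2, 10->4, 16->7, 14->6
Step 2: d_i = R_x(i) - R_y(i); compute d_i^2.
  (1-5)^2=16, (3-1)^2=4, (7-3)^2=16, (5-2)^2=9, (4-4)^2=0, (2-7)^2=25, (6-6)^2=0
sum(d^2) = 70.
Step 3: rho = 1 - 6*70 / (7*(7^2 - 1)) = 1 - 420/336 = -0.250000.
Step 4: Under H0, t = rho * sqrt((n-2)/(1-rho^2)) = -0.5774 ~ t(5).
Step 5: Two-sided p-value from the t-distribution with 5 df = 0.588724.
Step 6: alpha = 0.05. fail to reject H0.

rho = -0.2500, p = 0.588724, fail to reject H0 at alpha = 0.05.


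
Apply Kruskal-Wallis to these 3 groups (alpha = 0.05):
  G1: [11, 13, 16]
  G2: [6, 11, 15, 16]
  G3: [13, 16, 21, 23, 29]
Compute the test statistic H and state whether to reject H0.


Step 1: Combine all N = 12 observations and assign midranks.
sorted (value, group, rank): (6,G2,1), (11,G1,2.5), (11,G2,2.5), (13,G1,4.5), (13,G3,4.5), (15,G2,6), (16,G1,8), (16,G2,8), (16,G3,8), (21,G3,10), (23,G3,11), (29,G3,12)
Step 2: Sum ranks within each group.
R_1 = 15 (n_1 = 3)
R_2 = 17.5 (n_2 = 4)
R_3 = 45.5 (n_3 = 5)
Step 3: H = 12/(N(N+1)) * sum(R_i^2/n_i) - 3(N+1)
     = 12/(12*13) * (15^2/3 + 17.5^2/4 + 45.5^2/5) - 3*13
     = 0.076923 * 565.612 - 39
     = 4.508654.
Step 4: Ties present; correction factor C = 1 - 36/(12^3 - 12) = 0.979021. Corrected H = 4.508654 / 0.979021 = 4.605268.
Step 5: Under H0, H ~ chi^2(2); p-value = 0.099995.
Step 6: alpha = 0.05. fail to reject H0.

H = 4.6053, df = 2, p = 0.099995, fail to reject H0.


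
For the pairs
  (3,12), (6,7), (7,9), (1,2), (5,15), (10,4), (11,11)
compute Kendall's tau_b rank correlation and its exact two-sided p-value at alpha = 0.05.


Step 1: Enumerate the 21 unordered pairs (i,j) with i<j and classify each by sign(x_j-x_i) * sign(y_j-y_i).
  (1,2):dx=+3,dy=-5->D; (1,3):dx=+4,dy=-3->D; (1,4):dx=-2,dy=-10->C; (1,5):dx=+2,dy=+3->C
  (1,6):dx=+7,dy=-8->D; (1,7):dx=+8,dy=-1->D; (2,3):dx=+1,dy=+2->C; (2,4):dx=-5,dy=-5->C
  (2,5):dx=-1,dy=+8->D; (2,6):dx=+4,dy=-3->D; (2,7):dx=+5,dy=+4->C; (3,4):dx=-6,dy=-7->C
  (3,5):dx=-2,dy=+6->D; (3,6):dx=+3,dy=-5->D; (3,7):dx=+4,dy=+2->C; (4,5):dx=+4,dy=+13->C
  (4,6):dx=+9,dy=+2->C; (4,7):dx=+10,dy=+9->C; (5,6):dx=+5,dy=-11->D; (5,7):dx=+6,dy=-4->D
  (6,7):dx=+1,dy=+7->C
Step 2: C = 11, D = 10, total pairs = 21.
Step 3: tau = (C - D)/(n(n-1)/2) = (11 - 10)/21 = 0.047619.
Step 4: Exact two-sided p-value (enumerate n! = 5040 permutations of y under H0): p = 1.000000.
Step 5: alpha = 0.05. fail to reject H0.

tau_b = 0.0476 (C=11, D=10), p = 1.000000, fail to reject H0.
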